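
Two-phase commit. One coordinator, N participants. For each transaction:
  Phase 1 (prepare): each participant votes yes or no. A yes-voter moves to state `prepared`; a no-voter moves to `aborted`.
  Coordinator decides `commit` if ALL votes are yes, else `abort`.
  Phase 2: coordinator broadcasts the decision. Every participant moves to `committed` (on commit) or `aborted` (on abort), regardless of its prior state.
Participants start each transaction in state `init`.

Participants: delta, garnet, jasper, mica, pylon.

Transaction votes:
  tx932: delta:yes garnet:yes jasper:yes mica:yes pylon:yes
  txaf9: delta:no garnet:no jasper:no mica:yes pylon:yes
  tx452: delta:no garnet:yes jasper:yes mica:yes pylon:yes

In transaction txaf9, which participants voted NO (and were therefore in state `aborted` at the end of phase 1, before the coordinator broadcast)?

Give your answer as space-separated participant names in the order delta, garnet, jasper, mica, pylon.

Answer: delta garnet jasper

Derivation:
Txn txaf9 phase 1: delta no -> aborted; garnet no -> aborted; jasper no -> aborted; mica yes -> prepared; pylon yes -> prepared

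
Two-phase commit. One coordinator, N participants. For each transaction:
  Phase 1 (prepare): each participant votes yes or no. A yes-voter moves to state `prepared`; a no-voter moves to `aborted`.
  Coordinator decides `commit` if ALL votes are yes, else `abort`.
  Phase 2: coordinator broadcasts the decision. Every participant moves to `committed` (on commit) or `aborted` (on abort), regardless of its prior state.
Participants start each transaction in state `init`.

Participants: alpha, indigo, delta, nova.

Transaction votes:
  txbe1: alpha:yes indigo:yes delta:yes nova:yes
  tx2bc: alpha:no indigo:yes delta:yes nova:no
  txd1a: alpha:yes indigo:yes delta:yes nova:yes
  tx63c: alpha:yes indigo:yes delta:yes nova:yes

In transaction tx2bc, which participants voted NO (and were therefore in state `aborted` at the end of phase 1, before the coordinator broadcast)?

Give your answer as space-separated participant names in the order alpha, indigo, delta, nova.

Txn tx2bc phase 1: alpha no -> aborted; indigo yes -> prepared; delta yes -> prepared; nova no -> aborted

Answer: alpha nova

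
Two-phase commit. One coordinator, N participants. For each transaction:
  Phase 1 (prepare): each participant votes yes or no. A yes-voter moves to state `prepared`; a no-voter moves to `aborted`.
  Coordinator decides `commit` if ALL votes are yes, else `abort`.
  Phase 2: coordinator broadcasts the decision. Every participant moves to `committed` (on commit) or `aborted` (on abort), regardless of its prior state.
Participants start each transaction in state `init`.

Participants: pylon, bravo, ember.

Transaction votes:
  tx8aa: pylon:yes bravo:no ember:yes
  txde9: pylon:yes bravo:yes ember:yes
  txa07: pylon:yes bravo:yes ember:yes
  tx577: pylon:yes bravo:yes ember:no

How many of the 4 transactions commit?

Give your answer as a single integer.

Answer: 2

Derivation:
tx8aa: no from bravo -> abort (commits=0)
txde9: all yes -> commit (commits=1)
txa07: all yes -> commit (commits=2)
tx577: no from ember -> abort (commits=2)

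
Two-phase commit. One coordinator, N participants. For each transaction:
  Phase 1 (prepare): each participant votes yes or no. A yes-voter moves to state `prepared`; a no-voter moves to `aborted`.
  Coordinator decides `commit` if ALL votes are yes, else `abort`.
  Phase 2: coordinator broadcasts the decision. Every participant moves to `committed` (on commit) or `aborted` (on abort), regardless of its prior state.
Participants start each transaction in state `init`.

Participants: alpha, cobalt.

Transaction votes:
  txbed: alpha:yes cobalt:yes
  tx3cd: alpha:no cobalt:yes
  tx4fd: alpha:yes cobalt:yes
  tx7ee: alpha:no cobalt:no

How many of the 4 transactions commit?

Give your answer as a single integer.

txbed: all yes -> commit (commits=1)
tx3cd: no from alpha -> abort (commits=1)
tx4fd: all yes -> commit (commits=2)
tx7ee: no from alpha, cobalt -> abort (commits=2)

Answer: 2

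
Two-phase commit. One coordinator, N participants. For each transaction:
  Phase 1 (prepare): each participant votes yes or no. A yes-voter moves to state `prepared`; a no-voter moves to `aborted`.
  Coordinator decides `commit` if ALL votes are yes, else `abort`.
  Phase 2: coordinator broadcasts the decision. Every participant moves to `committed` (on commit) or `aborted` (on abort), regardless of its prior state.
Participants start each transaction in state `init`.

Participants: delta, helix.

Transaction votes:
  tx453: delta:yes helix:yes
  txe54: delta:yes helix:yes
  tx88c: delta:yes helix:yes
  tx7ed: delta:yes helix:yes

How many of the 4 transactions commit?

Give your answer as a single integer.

tx453: all yes -> commit (commits=1)
txe54: all yes -> commit (commits=2)
tx88c: all yes -> commit (commits=3)
tx7ed: all yes -> commit (commits=4)

Answer: 4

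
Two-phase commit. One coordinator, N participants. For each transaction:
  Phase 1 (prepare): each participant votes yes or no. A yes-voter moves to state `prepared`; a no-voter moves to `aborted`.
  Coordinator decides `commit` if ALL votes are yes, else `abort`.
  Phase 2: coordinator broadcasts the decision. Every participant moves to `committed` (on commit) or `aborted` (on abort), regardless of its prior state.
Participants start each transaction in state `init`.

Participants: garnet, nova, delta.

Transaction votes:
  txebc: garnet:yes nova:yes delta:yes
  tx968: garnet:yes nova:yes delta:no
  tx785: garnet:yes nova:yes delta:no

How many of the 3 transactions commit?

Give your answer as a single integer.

Answer: 1

Derivation:
txebc: all yes -> commit (commits=1)
tx968: no from delta -> abort (commits=1)
tx785: no from delta -> abort (commits=1)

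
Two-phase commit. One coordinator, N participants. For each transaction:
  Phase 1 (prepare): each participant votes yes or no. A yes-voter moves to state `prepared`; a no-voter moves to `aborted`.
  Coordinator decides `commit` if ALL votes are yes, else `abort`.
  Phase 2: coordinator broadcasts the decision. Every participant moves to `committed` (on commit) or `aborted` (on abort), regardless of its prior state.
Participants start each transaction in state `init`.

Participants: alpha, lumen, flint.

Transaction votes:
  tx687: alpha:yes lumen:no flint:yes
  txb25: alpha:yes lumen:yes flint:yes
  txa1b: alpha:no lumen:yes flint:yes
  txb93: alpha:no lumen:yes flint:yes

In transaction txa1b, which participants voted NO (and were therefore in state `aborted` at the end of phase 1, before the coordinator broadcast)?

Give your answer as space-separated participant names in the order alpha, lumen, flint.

Answer: alpha

Derivation:
Txn txa1b phase 1: alpha no -> aborted; lumen yes -> prepared; flint yes -> prepared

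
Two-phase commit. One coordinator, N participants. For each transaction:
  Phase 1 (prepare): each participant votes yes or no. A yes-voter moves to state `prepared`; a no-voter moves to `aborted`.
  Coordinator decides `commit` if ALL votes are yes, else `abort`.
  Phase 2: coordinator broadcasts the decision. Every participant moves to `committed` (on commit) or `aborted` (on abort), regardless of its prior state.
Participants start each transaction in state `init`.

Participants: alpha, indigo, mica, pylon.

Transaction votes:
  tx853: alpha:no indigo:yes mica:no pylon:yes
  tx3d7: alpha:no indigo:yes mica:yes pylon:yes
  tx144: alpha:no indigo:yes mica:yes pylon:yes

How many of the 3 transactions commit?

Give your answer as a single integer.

Answer: 0

Derivation:
tx853: no from alpha, mica -> abort (commits=0)
tx3d7: no from alpha -> abort (commits=0)
tx144: no from alpha -> abort (commits=0)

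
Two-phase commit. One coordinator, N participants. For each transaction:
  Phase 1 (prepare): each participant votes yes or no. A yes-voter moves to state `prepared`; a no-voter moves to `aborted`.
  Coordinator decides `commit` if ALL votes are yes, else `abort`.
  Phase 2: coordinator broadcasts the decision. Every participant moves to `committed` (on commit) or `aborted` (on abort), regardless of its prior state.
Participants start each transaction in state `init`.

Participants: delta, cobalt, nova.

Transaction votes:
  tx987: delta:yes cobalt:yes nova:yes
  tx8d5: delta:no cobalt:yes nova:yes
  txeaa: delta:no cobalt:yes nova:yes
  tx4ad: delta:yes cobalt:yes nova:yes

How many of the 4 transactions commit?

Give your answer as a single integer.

Answer: 2

Derivation:
tx987: all yes -> commit (commits=1)
tx8d5: no from delta -> abort (commits=1)
txeaa: no from delta -> abort (commits=1)
tx4ad: all yes -> commit (commits=2)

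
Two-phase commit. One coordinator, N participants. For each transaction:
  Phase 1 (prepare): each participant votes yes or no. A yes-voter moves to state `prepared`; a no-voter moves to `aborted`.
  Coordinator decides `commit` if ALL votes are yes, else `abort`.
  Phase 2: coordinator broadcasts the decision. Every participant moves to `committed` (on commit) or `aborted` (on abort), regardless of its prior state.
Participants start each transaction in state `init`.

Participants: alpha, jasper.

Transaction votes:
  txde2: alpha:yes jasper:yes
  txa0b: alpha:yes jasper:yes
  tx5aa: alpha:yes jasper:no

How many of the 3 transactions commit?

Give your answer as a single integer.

txde2: all yes -> commit (commits=1)
txa0b: all yes -> commit (commits=2)
tx5aa: no from jasper -> abort (commits=2)

Answer: 2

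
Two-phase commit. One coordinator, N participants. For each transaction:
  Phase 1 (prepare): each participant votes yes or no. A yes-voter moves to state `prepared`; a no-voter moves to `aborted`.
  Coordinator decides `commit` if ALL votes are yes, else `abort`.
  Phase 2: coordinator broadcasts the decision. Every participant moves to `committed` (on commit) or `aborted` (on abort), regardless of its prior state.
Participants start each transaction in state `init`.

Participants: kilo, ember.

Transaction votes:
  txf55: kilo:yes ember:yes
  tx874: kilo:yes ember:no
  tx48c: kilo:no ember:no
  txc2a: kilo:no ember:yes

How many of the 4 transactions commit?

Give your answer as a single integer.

Answer: 1

Derivation:
txf55: all yes -> commit (commits=1)
tx874: no from ember -> abort (commits=1)
tx48c: no from kilo, ember -> abort (commits=1)
txc2a: no from kilo -> abort (commits=1)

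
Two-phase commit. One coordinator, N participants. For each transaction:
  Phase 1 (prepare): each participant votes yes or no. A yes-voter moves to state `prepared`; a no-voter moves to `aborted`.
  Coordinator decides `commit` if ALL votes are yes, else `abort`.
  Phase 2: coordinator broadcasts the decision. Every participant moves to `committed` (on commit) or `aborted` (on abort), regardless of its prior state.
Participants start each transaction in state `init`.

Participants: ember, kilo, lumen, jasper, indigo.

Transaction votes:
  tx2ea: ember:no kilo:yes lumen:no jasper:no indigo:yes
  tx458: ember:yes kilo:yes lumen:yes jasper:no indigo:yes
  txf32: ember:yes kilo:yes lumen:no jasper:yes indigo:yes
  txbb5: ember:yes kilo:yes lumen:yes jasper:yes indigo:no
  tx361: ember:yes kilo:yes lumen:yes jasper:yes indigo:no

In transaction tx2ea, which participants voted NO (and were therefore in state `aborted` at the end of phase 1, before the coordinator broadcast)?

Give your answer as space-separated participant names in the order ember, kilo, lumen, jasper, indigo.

Answer: ember lumen jasper

Derivation:
Txn tx2ea phase 1: ember no -> aborted; kilo yes -> prepared; lumen no -> aborted; jasper no -> aborted; indigo yes -> prepared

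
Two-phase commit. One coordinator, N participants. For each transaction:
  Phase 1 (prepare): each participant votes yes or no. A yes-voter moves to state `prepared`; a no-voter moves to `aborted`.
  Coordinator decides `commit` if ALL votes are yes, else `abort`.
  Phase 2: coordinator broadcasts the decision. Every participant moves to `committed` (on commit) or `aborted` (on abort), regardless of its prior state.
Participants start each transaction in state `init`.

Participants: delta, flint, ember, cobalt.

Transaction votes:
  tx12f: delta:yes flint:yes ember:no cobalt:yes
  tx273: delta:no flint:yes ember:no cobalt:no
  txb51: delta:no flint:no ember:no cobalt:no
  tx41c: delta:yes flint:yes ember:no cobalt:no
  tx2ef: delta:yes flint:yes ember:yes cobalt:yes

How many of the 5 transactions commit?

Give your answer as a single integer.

Answer: 1

Derivation:
tx12f: no from ember -> abort (commits=0)
tx273: no from delta, ember, cobalt -> abort (commits=0)
txb51: no from delta, flint, ember, cobalt -> abort (commits=0)
tx41c: no from ember, cobalt -> abort (commits=0)
tx2ef: all yes -> commit (commits=1)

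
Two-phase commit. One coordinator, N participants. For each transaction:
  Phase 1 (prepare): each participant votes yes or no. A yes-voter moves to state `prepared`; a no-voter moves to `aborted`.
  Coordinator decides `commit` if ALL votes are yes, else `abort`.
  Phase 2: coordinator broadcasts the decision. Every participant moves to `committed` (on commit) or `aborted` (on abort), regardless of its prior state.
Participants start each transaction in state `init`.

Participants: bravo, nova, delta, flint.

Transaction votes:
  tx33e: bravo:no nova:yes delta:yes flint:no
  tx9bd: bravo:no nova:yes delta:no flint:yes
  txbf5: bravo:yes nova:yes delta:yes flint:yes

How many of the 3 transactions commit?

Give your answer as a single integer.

tx33e: no from bravo, flint -> abort (commits=0)
tx9bd: no from bravo, delta -> abort (commits=0)
txbf5: all yes -> commit (commits=1)

Answer: 1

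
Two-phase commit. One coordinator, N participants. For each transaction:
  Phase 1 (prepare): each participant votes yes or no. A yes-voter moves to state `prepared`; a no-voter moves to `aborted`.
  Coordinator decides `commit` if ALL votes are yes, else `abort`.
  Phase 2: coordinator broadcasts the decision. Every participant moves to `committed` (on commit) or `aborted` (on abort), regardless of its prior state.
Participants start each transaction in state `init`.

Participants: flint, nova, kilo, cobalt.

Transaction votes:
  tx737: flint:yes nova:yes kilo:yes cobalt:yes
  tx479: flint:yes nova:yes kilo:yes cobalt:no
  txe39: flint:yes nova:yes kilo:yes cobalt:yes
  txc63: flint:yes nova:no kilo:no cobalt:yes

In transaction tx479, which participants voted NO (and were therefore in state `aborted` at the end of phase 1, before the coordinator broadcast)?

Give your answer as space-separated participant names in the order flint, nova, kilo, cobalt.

Answer: cobalt

Derivation:
Txn tx479 phase 1: flint yes -> prepared; nova yes -> prepared; kilo yes -> prepared; cobalt no -> aborted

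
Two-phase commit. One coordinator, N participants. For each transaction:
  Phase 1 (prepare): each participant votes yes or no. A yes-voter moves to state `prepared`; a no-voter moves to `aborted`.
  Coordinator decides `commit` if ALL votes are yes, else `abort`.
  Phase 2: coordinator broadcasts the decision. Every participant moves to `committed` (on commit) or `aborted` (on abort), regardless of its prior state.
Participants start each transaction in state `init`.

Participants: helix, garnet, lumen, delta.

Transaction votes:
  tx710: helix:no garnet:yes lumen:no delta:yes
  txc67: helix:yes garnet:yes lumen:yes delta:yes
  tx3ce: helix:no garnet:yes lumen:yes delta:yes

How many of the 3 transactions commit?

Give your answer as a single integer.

Answer: 1

Derivation:
tx710: no from helix, lumen -> abort (commits=0)
txc67: all yes -> commit (commits=1)
tx3ce: no from helix -> abort (commits=1)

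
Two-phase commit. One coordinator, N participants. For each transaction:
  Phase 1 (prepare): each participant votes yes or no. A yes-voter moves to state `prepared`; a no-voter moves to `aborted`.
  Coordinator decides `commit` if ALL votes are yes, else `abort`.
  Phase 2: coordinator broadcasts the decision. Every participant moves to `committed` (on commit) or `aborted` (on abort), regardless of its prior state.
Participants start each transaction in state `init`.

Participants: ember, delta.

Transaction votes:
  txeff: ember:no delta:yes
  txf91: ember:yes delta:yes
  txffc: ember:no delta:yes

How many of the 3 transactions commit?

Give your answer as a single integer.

txeff: no from ember -> abort (commits=0)
txf91: all yes -> commit (commits=1)
txffc: no from ember -> abort (commits=1)

Answer: 1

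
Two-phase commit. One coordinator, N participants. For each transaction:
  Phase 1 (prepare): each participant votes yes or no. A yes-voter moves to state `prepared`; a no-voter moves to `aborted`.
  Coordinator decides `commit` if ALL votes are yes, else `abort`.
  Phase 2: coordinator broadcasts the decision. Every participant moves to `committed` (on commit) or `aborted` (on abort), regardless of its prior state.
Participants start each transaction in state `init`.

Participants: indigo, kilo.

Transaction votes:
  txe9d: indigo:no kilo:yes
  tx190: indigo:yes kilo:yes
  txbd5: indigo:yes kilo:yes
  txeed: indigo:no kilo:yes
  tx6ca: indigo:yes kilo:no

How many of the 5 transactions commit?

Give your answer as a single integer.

txe9d: no from indigo -> abort (commits=0)
tx190: all yes -> commit (commits=1)
txbd5: all yes -> commit (commits=2)
txeed: no from indigo -> abort (commits=2)
tx6ca: no from kilo -> abort (commits=2)

Answer: 2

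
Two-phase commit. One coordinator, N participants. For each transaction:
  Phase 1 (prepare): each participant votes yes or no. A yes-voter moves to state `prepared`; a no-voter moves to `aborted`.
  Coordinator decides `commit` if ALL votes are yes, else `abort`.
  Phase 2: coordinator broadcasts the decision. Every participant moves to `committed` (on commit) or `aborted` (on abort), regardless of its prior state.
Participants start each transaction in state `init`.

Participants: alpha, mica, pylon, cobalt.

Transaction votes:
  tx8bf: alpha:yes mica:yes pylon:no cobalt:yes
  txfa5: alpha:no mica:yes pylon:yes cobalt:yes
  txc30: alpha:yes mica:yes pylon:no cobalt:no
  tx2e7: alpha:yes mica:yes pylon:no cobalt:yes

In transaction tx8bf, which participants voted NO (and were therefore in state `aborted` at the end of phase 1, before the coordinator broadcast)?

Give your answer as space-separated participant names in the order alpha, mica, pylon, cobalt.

Txn tx8bf phase 1: alpha yes -> prepared; mica yes -> prepared; pylon no -> aborted; cobalt yes -> prepared

Answer: pylon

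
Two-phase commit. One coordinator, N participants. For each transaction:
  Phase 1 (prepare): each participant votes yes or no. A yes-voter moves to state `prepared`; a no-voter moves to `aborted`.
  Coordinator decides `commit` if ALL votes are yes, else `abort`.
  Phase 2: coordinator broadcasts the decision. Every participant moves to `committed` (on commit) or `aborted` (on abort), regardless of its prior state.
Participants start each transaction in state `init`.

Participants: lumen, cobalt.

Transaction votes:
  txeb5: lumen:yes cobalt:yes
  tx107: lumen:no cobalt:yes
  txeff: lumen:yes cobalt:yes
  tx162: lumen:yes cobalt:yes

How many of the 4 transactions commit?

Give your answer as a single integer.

Answer: 3

Derivation:
txeb5: all yes -> commit (commits=1)
tx107: no from lumen -> abort (commits=1)
txeff: all yes -> commit (commits=2)
tx162: all yes -> commit (commits=3)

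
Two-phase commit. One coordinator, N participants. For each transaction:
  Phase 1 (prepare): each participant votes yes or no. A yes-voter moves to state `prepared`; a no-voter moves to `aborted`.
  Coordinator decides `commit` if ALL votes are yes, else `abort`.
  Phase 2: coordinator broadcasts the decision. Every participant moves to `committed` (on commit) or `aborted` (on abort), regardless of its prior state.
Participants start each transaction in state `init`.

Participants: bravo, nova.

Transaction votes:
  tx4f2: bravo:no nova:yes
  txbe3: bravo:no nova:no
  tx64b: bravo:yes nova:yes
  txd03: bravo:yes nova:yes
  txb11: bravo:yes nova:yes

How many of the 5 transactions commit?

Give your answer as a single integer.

tx4f2: no from bravo -> abort (commits=0)
txbe3: no from bravo, nova -> abort (commits=0)
tx64b: all yes -> commit (commits=1)
txd03: all yes -> commit (commits=2)
txb11: all yes -> commit (commits=3)

Answer: 3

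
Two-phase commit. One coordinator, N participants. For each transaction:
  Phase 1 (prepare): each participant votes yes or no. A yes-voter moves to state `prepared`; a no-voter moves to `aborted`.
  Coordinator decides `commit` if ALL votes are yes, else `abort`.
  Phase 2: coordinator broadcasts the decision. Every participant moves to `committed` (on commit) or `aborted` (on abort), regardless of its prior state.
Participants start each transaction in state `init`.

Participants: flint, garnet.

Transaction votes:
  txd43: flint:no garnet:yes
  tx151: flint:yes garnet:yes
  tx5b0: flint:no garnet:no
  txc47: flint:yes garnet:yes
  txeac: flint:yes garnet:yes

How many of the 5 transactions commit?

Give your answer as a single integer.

Answer: 3

Derivation:
txd43: no from flint -> abort (commits=0)
tx151: all yes -> commit (commits=1)
tx5b0: no from flint, garnet -> abort (commits=1)
txc47: all yes -> commit (commits=2)
txeac: all yes -> commit (commits=3)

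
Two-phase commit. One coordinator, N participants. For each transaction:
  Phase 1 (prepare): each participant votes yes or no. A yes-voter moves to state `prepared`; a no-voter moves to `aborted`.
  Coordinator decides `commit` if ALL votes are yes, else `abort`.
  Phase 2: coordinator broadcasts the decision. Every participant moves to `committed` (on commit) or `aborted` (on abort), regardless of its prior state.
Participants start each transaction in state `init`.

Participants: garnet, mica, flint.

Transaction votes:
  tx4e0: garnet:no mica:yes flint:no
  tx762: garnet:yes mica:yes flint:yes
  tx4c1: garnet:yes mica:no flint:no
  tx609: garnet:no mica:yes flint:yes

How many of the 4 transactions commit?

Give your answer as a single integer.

tx4e0: no from garnet, flint -> abort (commits=0)
tx762: all yes -> commit (commits=1)
tx4c1: no from mica, flint -> abort (commits=1)
tx609: no from garnet -> abort (commits=1)

Answer: 1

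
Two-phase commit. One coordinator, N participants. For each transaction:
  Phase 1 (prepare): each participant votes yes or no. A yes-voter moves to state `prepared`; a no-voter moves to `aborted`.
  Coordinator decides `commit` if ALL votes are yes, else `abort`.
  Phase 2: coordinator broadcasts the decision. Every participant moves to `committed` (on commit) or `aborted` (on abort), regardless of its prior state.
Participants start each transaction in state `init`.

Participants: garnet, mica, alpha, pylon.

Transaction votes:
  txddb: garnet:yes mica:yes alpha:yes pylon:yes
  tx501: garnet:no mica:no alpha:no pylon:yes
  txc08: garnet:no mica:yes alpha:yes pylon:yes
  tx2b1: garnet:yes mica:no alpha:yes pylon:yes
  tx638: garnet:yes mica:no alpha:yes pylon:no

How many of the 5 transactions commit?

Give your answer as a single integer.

Answer: 1

Derivation:
txddb: all yes -> commit (commits=1)
tx501: no from garnet, mica, alpha -> abort (commits=1)
txc08: no from garnet -> abort (commits=1)
tx2b1: no from mica -> abort (commits=1)
tx638: no from mica, pylon -> abort (commits=1)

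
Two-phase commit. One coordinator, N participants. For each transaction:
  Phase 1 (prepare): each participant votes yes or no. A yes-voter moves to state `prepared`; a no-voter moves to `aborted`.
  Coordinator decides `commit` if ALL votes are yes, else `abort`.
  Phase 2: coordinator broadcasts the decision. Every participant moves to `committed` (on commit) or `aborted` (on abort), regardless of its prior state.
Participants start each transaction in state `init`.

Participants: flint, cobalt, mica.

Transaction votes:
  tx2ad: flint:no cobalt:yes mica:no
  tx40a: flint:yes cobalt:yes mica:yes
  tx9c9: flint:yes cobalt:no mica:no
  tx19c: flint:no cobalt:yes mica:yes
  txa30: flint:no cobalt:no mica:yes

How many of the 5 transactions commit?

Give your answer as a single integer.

tx2ad: no from flint, mica -> abort (commits=0)
tx40a: all yes -> commit (commits=1)
tx9c9: no from cobalt, mica -> abort (commits=1)
tx19c: no from flint -> abort (commits=1)
txa30: no from flint, cobalt -> abort (commits=1)

Answer: 1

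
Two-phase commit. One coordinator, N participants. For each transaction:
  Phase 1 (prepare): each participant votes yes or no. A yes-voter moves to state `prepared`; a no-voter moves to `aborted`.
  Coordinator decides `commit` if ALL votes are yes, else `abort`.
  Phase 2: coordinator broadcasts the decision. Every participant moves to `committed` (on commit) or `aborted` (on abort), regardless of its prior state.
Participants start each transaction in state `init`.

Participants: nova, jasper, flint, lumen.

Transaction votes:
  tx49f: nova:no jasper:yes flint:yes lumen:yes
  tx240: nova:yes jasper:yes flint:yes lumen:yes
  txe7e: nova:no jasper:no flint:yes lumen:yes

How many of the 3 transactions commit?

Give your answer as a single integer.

tx49f: no from nova -> abort (commits=0)
tx240: all yes -> commit (commits=1)
txe7e: no from nova, jasper -> abort (commits=1)

Answer: 1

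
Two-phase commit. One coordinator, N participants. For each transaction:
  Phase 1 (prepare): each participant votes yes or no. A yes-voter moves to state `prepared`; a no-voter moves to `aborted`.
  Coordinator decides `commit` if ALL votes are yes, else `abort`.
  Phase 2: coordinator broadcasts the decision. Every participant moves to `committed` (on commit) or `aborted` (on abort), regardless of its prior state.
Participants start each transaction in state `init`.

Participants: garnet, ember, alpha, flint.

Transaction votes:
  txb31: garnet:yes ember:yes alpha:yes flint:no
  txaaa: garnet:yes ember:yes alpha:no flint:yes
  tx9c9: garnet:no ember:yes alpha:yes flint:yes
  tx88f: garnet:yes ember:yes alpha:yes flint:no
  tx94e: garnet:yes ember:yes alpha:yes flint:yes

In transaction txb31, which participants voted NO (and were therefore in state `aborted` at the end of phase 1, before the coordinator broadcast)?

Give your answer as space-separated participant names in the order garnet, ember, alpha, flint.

Txn txb31 phase 1: garnet yes -> prepared; ember yes -> prepared; alpha yes -> prepared; flint no -> aborted

Answer: flint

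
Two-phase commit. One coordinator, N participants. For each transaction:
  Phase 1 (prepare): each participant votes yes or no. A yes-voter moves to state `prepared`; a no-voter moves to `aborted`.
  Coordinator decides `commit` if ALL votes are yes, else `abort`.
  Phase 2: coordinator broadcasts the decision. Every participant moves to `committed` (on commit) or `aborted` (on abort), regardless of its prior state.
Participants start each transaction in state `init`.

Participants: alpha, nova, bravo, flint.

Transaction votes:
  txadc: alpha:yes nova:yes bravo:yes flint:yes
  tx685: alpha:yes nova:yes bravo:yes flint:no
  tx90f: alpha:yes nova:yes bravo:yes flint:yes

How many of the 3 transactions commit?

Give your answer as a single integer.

Answer: 2

Derivation:
txadc: all yes -> commit (commits=1)
tx685: no from flint -> abort (commits=1)
tx90f: all yes -> commit (commits=2)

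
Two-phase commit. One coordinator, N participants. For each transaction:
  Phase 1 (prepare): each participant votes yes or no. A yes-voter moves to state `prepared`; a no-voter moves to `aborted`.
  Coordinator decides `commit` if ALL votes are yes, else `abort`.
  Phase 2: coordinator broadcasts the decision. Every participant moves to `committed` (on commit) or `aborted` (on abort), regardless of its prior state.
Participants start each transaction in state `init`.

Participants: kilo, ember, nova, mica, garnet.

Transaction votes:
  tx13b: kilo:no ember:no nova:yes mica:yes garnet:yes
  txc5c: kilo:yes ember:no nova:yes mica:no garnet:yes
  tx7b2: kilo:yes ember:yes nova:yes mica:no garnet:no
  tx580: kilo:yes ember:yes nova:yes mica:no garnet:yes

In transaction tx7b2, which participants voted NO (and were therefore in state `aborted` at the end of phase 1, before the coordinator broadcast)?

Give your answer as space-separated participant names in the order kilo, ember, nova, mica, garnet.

Txn tx7b2 phase 1: kilo yes -> prepared; ember yes -> prepared; nova yes -> prepared; mica no -> aborted; garnet no -> aborted

Answer: mica garnet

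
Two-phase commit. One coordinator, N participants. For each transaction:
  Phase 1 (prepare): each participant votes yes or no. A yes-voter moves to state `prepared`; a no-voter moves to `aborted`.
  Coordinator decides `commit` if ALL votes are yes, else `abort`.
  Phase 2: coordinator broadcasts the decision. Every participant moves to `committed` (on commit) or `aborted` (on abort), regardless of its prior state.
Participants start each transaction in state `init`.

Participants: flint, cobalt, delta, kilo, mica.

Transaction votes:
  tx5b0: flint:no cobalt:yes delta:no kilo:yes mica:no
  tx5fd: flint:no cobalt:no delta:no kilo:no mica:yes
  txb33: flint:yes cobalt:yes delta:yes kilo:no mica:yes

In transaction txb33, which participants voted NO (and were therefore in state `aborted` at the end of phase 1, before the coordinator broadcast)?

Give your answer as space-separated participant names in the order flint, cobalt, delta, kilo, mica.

Txn txb33 phase 1: flint yes -> prepared; cobalt yes -> prepared; delta yes -> prepared; kilo no -> aborted; mica yes -> prepared

Answer: kilo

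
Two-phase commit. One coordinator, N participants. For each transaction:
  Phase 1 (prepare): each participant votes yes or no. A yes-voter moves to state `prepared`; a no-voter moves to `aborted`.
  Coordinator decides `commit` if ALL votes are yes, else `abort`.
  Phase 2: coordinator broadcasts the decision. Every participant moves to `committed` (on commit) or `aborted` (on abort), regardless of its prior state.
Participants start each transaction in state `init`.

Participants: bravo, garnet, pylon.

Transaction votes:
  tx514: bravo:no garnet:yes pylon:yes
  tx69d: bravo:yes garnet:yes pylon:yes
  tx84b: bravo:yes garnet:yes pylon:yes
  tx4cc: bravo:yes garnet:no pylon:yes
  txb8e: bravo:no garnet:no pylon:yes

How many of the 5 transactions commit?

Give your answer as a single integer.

tx514: no from bravo -> abort (commits=0)
tx69d: all yes -> commit (commits=1)
tx84b: all yes -> commit (commits=2)
tx4cc: no from garnet -> abort (commits=2)
txb8e: no from bravo, garnet -> abort (commits=2)

Answer: 2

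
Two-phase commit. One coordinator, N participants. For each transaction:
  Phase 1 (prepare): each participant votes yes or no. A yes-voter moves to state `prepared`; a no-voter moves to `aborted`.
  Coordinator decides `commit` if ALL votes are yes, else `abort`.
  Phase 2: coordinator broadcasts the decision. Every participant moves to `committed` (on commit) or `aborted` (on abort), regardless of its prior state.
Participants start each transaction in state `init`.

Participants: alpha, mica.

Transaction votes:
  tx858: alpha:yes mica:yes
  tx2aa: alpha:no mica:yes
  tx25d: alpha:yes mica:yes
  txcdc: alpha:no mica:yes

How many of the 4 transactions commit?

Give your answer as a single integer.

Answer: 2

Derivation:
tx858: all yes -> commit (commits=1)
tx2aa: no from alpha -> abort (commits=1)
tx25d: all yes -> commit (commits=2)
txcdc: no from alpha -> abort (commits=2)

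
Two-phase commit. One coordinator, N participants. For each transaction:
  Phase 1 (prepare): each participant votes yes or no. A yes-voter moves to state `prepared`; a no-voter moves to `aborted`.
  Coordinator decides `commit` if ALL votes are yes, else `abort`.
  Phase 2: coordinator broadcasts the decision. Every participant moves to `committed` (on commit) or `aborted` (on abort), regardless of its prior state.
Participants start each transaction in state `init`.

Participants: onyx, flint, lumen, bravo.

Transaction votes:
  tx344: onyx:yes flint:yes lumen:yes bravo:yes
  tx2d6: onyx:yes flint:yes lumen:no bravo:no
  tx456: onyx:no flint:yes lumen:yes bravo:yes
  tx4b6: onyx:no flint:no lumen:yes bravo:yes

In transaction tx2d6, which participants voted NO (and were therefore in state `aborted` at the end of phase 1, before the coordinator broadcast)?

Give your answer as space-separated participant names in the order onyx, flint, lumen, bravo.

Txn tx2d6 phase 1: onyx yes -> prepared; flint yes -> prepared; lumen no -> aborted; bravo no -> aborted

Answer: lumen bravo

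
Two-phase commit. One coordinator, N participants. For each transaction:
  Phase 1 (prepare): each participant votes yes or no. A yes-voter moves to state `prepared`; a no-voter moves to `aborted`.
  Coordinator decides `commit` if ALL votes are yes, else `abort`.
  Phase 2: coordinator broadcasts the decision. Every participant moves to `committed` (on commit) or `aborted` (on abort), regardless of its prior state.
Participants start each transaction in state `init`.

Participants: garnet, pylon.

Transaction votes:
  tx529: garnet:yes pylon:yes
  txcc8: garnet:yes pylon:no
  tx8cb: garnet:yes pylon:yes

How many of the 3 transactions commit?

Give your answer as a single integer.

tx529: all yes -> commit (commits=1)
txcc8: no from pylon -> abort (commits=1)
tx8cb: all yes -> commit (commits=2)

Answer: 2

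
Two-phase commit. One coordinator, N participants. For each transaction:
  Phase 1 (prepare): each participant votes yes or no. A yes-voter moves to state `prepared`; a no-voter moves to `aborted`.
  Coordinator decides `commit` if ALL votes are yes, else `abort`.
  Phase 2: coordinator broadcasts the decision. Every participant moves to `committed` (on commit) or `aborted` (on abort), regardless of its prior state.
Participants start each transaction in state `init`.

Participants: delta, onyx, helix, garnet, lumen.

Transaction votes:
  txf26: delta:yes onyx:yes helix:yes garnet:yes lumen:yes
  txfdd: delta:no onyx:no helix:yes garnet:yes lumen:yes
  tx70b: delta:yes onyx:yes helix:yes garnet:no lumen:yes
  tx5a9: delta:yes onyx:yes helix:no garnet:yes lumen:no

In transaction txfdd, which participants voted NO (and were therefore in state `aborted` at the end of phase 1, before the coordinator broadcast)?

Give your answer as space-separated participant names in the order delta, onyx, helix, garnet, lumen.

Txn txfdd phase 1: delta no -> aborted; onyx no -> aborted; helix yes -> prepared; garnet yes -> prepared; lumen yes -> prepared

Answer: delta onyx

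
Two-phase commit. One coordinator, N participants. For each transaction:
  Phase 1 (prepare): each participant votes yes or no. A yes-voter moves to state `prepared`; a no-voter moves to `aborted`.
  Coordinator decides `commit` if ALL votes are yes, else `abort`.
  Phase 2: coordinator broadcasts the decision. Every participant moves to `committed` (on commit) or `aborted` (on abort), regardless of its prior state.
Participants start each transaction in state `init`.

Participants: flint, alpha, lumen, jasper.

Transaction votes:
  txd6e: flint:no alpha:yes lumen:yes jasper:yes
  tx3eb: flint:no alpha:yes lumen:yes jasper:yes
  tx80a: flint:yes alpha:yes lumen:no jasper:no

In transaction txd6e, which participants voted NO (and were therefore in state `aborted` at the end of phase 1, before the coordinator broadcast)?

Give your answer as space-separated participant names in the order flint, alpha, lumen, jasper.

Answer: flint

Derivation:
Txn txd6e phase 1: flint no -> aborted; alpha yes -> prepared; lumen yes -> prepared; jasper yes -> prepared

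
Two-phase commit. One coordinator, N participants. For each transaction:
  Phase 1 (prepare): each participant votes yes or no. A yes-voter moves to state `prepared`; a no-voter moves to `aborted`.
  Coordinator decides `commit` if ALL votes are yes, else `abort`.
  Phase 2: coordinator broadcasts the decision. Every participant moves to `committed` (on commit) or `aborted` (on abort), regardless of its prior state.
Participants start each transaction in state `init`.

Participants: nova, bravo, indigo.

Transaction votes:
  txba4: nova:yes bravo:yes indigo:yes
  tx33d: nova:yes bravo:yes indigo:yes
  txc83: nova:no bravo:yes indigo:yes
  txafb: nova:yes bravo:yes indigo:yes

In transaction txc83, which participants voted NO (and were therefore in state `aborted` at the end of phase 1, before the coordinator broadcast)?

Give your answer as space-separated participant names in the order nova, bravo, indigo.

Txn txc83 phase 1: nova no -> aborted; bravo yes -> prepared; indigo yes -> prepared

Answer: nova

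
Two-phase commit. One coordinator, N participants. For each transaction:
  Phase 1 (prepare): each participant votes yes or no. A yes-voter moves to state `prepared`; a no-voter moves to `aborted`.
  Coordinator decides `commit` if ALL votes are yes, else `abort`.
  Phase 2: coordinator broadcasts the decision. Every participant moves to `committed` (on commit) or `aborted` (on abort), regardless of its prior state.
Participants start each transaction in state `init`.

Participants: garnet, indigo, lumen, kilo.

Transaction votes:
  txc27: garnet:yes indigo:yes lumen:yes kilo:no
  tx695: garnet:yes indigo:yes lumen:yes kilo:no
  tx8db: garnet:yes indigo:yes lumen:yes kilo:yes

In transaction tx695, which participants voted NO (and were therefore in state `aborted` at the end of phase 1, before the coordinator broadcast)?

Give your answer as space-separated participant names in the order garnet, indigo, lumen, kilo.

Txn tx695 phase 1: garnet yes -> prepared; indigo yes -> prepared; lumen yes -> prepared; kilo no -> aborted

Answer: kilo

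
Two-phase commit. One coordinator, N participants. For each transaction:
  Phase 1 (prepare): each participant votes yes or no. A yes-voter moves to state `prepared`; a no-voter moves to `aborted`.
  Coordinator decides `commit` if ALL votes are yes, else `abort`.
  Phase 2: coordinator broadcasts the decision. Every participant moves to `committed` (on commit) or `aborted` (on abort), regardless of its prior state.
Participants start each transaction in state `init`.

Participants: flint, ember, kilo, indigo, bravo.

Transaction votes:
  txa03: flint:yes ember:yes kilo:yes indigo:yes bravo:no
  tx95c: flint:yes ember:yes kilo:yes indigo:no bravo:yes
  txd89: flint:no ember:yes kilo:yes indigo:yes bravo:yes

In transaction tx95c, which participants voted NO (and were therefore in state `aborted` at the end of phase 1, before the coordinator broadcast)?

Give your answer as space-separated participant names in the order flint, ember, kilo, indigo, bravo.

Answer: indigo

Derivation:
Txn tx95c phase 1: flint yes -> prepared; ember yes -> prepared; kilo yes -> prepared; indigo no -> aborted; bravo yes -> prepared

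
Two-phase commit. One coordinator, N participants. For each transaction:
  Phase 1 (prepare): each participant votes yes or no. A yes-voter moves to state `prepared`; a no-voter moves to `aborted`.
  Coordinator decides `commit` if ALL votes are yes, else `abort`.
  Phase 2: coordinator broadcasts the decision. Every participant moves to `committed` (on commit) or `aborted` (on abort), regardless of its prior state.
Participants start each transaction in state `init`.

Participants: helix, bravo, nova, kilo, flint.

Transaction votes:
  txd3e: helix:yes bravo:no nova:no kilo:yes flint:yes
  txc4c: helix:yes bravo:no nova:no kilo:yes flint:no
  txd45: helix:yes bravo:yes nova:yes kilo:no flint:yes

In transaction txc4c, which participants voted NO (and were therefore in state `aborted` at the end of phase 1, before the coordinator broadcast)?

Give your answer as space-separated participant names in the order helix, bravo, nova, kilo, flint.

Answer: bravo nova flint

Derivation:
Txn txc4c phase 1: helix yes -> prepared; bravo no -> aborted; nova no -> aborted; kilo yes -> prepared; flint no -> aborted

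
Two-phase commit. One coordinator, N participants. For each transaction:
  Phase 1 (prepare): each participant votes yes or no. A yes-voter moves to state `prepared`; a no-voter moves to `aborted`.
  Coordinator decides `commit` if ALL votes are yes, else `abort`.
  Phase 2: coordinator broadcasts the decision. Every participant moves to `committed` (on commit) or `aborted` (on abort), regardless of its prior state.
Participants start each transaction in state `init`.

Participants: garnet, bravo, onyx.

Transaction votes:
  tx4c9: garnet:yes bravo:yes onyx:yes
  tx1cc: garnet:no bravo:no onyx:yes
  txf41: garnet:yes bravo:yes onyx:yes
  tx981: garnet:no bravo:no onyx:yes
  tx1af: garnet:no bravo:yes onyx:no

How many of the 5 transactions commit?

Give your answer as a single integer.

Answer: 2

Derivation:
tx4c9: all yes -> commit (commits=1)
tx1cc: no from garnet, bravo -> abort (commits=1)
txf41: all yes -> commit (commits=2)
tx981: no from garnet, bravo -> abort (commits=2)
tx1af: no from garnet, onyx -> abort (commits=2)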